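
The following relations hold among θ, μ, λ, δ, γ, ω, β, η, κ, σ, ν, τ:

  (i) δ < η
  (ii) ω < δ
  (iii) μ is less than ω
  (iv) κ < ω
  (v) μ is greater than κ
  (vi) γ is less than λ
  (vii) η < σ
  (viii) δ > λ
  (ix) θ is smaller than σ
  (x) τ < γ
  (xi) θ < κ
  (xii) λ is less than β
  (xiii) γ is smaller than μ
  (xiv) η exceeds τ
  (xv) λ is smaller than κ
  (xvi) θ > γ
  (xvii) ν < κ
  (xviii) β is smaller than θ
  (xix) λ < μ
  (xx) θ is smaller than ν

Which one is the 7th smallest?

The consecutive relations fix a unique order: τ < γ < λ < β < θ < ν < κ < μ < ω < δ < η < σ.
Counting 7 from the smallest end gives κ.

κ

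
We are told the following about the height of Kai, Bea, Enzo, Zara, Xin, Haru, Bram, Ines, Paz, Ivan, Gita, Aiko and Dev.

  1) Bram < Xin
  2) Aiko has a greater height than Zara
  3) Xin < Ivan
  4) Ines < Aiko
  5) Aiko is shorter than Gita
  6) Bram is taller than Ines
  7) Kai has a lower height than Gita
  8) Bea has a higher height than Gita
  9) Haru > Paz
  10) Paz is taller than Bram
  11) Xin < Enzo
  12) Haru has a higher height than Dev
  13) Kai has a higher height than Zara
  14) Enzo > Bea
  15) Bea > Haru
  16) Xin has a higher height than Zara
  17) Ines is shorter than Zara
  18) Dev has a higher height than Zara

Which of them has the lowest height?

Ines

Zara is not least since Ines < Zara; Dev is not least since Zara < Dev; Aiko is not least since Ines < Aiko; Bram is not least since Ines < Bram; Xin is not least since Zara < Xin; Ivan is not least since Xin < Ivan; Kai is not least since Zara < Kai; Paz is not least since Bram < Paz; Haru is not least since Dev < Haru; Gita is not least since Kai < Gita; Bea is not least since Gita < Bea; Enzo is not least since Bea < Enzo.
Only Ines has nothing below it, so Ines is the lowest height.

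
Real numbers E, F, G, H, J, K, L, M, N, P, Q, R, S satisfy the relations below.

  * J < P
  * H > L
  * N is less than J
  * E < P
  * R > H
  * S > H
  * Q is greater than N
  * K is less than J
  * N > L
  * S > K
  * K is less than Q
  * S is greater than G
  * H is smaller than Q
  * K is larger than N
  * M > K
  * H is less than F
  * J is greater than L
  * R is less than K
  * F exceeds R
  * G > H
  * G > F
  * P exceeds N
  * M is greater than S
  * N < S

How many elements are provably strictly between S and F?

Chaining upward from F reaches: G, M.
Chaining downward from S reaches: L, H, R, N, K, G.
Strictly between F and S are those in both lists: G — 1 element.

1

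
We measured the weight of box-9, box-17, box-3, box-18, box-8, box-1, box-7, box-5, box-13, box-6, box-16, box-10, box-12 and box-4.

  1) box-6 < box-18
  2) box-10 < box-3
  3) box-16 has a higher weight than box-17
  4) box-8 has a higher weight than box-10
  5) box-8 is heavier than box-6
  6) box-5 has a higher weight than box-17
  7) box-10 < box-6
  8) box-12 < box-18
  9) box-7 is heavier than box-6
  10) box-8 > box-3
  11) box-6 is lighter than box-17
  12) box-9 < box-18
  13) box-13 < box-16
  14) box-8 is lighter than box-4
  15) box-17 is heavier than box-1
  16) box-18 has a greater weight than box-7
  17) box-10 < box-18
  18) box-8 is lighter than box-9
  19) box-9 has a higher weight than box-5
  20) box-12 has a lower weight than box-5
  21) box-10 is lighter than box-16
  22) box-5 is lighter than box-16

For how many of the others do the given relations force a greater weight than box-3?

4

The elements the relations force above box-3 are box-8, box-4, box-9, box-18 — no chain reaches any other.
That is 4.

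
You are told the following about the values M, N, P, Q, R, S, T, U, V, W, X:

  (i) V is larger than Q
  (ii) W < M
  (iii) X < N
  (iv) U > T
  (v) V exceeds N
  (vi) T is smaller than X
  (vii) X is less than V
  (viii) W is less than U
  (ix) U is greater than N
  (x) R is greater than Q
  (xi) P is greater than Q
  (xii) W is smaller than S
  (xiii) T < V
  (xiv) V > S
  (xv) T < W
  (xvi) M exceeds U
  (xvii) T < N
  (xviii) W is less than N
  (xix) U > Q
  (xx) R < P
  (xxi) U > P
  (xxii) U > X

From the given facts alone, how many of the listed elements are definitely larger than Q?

Directly above Q: R, P, U, V.
One step further: M (5 so far).
Nothing else is reachable above Q; 5 in all.

5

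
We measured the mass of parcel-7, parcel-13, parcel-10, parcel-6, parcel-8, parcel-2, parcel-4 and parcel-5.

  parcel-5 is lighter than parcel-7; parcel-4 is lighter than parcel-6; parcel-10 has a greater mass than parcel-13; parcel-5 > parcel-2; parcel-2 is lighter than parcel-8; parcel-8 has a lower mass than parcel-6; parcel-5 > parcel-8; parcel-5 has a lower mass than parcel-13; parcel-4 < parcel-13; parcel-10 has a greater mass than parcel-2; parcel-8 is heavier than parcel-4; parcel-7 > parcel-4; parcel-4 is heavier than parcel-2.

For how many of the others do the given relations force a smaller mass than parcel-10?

5

The elements the relations force below parcel-10 are parcel-2, parcel-4, parcel-8, parcel-5, parcel-13 — no chain reaches any other.
That is 5.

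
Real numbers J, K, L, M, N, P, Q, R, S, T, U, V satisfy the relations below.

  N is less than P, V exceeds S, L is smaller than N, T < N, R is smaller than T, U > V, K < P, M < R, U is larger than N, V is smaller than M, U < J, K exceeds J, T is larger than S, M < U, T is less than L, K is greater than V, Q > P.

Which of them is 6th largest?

N

Chaining the given pairs: S < V < M < R < T < L < N < U < J < K < P < Q.
The 6th largest is N.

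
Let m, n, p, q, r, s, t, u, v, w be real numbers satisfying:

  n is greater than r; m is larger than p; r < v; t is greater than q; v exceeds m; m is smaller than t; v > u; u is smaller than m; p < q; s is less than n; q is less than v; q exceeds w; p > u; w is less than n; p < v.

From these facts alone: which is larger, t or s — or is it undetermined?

Following every chain through s: above s we get n.
t is not reached, and no chain runs the other way from t to s.
So the given relations leave the order of s and t undetermined.

undetermined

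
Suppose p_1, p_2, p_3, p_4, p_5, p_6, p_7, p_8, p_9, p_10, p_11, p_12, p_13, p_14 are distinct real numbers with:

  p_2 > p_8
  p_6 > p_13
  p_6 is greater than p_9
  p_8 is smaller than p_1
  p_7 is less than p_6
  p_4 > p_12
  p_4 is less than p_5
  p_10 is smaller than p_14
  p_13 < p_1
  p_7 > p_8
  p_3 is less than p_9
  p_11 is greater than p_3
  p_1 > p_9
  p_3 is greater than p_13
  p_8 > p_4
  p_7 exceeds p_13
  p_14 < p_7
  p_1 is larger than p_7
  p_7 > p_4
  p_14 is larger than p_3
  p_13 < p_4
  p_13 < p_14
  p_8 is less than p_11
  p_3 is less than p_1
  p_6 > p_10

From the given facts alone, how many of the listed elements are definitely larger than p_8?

5

The elements the relations force above p_8 are p_7, p_2, p_1, p_11, p_6 — no chain reaches any other.
That is 5.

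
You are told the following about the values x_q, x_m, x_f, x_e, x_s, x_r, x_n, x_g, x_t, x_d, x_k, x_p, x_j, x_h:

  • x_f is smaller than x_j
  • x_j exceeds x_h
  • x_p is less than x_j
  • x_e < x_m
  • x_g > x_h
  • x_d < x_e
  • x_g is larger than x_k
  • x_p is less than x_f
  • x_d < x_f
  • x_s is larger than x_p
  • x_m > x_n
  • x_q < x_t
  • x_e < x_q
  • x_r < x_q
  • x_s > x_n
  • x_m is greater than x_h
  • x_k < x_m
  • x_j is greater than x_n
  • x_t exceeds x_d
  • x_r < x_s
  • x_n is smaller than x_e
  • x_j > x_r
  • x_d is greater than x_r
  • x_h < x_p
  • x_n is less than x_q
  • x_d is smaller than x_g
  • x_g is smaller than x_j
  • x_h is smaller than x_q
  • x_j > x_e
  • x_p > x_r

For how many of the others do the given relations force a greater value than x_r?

The elements the relations force above x_r are x_d, x_e, x_p, x_g, x_f, x_s, x_q, x_j, x_t, x_m — no chain reaches any other.
That is 10.

10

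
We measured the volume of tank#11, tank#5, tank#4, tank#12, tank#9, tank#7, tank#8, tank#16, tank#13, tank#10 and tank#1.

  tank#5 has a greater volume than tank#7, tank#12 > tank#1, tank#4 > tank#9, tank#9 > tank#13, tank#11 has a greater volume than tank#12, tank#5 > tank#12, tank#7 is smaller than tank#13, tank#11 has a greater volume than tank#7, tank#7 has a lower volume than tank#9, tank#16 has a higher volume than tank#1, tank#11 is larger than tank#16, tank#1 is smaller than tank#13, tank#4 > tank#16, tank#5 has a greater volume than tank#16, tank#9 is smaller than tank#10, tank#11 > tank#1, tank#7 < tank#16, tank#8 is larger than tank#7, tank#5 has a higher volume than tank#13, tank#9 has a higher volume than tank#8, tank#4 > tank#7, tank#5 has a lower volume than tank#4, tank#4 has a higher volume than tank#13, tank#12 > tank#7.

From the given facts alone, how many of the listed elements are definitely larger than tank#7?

9

Directly above tank#7: tank#13, tank#12, tank#8, tank#16, tank#11, tank#5, tank#9, tank#4.
One step further: tank#10 (9 so far).
No other element is forced above tank#7 by the given relations, so the count is 9.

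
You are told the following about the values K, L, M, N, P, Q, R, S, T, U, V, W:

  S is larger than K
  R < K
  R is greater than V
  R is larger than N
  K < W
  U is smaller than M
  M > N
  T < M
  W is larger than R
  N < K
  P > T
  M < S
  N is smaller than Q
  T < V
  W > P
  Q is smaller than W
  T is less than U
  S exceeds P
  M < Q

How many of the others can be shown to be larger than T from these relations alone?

9

Directly above T: V, P, U, M.
One step further: R, Q, S, W (8 so far).
One step further: K (9 so far).
No other element is forced above T by the given relations, so the count is 9.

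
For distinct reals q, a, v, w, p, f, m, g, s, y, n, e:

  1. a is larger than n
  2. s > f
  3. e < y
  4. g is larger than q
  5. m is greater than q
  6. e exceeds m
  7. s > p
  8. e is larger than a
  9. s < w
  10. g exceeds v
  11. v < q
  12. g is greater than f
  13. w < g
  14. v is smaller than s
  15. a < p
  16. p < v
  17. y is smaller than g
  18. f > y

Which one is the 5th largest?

y

Piecing the relations together gives one ordering: n < a < p < v < q < m < e < y < f < s < w < g.
The 5th largest is y.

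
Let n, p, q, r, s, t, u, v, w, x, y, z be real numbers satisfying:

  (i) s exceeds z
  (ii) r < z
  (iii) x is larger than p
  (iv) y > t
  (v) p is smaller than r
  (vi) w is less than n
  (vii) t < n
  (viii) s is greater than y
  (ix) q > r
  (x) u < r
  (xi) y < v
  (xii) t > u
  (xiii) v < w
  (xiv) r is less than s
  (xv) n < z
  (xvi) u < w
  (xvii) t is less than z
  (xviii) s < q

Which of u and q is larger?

q

u < t and t < y give u < y.
With y < v: u < t < y < v.
With v < w: u < t < y < v < w.
With w < n: u < t < y < v < w < n.
Then n < z extends the chain to z.
With z < s: u < t < y < v < w < n < z < s.
With s < q: u < t < y < v < w < n < z < s < q.
So u < q; q is the larger of the two.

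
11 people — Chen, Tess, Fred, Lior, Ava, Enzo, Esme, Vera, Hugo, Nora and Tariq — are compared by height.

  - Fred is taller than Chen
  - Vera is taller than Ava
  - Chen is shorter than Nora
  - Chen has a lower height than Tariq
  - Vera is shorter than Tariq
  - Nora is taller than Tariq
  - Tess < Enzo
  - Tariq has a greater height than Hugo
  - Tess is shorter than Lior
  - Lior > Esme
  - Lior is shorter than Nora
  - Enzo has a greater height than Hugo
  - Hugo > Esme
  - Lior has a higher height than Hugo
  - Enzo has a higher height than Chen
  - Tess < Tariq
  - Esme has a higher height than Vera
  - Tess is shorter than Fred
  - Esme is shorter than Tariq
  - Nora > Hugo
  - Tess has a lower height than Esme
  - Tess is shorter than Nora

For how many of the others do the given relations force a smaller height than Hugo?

4

From Hugo the given relations immediately reach Esme.
From those, Vera, Tess — 3 in total.
From those, Ava — 4 in total.
Nothing else is reachable below Hugo; 4 in all.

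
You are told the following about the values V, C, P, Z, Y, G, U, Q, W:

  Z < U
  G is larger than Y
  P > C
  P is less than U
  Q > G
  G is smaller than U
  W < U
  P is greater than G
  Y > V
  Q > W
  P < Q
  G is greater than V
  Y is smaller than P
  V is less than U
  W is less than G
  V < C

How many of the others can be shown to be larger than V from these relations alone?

6

Directly above V: C, Y, G, U.
One step further: P, Q (6 so far).
Nothing else is reachable above V; 6 in all.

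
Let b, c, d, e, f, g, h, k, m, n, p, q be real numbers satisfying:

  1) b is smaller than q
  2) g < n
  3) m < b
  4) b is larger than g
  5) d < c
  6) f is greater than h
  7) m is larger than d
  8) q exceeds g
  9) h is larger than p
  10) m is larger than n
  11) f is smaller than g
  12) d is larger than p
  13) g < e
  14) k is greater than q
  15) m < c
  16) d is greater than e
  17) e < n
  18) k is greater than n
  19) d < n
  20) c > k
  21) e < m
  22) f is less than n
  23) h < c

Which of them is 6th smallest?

Chaining the given pairs: p < h < f < g < e < d < n < m < b < q < k < c.
Counting 6 from the smallest end gives d.

d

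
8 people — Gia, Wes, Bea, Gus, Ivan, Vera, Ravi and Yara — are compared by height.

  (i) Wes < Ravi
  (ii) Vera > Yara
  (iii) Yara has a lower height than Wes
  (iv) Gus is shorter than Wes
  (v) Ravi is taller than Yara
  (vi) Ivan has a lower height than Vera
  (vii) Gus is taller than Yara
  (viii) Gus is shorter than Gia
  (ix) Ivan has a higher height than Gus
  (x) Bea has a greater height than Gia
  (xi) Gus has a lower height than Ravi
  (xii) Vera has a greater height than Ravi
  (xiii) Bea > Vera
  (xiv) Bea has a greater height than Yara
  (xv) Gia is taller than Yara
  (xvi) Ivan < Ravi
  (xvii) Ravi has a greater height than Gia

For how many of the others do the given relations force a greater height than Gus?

The elements the relations force above Gus are Wes, Ivan, Gia, Ravi, Vera, Bea — no chain reaches any other.
That is 6.

6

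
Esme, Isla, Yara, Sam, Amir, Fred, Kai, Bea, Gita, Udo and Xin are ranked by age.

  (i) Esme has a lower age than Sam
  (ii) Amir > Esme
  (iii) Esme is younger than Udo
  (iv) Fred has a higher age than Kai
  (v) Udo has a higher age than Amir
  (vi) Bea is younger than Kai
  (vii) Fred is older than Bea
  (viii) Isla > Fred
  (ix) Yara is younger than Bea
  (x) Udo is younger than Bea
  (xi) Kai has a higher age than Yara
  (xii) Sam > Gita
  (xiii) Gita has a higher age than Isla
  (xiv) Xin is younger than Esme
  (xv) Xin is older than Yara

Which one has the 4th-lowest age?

Piecing the relations together gives one ordering: Yara < Xin < Esme < Amir < Udo < Bea < Kai < Fred < Isla < Gita < Sam.
The 4th smallest is Amir.

Amir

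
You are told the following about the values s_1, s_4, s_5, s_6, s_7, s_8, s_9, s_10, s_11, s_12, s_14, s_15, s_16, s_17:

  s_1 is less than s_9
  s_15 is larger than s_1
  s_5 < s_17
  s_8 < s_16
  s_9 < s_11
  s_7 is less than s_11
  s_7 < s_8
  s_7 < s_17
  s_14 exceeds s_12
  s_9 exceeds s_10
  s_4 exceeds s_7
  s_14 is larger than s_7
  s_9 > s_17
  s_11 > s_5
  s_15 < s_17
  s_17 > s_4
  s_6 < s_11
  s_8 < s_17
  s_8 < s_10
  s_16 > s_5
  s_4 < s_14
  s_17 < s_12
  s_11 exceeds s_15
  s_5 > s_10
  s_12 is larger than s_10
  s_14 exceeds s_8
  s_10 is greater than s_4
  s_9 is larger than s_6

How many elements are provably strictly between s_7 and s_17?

4

The relations place s_7 below s_17. An element lies strictly between them when it is forced above s_7 and also forced below s_17.
Above s_7: {s_4, s_8, s_10, s_5, s_16, s_12, s_9, s_11, s_14}. Below s_17: {s_4, s_8, s_1, s_10, s_5, s_15}.
Intersection: {s_4, s_8, s_10, s_5} — 4.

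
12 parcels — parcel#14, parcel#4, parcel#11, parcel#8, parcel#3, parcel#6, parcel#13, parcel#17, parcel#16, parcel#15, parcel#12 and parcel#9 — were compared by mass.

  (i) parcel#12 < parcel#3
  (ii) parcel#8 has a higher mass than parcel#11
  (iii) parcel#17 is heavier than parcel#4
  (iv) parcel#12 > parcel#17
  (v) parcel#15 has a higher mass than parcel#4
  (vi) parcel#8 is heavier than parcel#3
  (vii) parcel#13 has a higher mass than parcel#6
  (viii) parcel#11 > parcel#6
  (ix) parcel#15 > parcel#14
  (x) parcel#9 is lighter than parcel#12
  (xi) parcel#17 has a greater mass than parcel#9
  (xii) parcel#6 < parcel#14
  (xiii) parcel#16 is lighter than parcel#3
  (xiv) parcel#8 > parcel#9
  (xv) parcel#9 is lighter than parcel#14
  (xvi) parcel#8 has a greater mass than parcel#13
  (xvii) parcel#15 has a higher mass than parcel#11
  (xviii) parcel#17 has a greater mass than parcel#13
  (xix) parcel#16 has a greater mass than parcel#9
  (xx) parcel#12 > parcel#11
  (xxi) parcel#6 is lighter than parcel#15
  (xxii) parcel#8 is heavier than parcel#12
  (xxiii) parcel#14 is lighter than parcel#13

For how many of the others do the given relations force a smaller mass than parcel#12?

From parcel#12 the given relations immediately reach parcel#9, parcel#11, parcel#17.
From those, parcel#6, parcel#4, parcel#13 — 6 in total.
From those, parcel#14 — 7 in total.
No other element is forced below parcel#12 by the given relations, so the count is 7.

7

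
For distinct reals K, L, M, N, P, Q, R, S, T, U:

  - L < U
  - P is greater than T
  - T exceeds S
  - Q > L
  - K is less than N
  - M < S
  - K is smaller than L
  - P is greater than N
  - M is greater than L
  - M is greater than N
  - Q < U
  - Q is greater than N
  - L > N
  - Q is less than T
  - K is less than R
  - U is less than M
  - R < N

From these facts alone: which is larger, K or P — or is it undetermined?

The relevant relations are K < N; N < L; L < Q; Q < U; U < M; M < S; S < T; T < P.
Chaining these gives K < N < L < Q < U < M < S < T < P.
So P is larger.

P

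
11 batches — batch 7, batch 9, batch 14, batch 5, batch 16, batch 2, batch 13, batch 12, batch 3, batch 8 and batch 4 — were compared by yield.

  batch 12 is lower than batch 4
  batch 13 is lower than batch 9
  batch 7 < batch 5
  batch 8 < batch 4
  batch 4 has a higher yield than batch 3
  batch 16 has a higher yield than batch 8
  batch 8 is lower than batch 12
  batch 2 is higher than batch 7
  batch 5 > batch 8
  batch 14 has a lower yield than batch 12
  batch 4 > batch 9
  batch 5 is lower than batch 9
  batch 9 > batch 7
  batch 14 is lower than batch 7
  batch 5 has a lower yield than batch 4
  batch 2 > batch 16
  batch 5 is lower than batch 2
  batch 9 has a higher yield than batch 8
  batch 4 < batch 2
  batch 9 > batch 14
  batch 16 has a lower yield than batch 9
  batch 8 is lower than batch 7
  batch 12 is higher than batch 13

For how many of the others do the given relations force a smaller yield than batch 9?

6

Directly below batch 9: batch 8, batch 13, batch 14, batch 16, batch 7, batch 5.
No other element is forced below batch 9 by the given relations, so the count is 6.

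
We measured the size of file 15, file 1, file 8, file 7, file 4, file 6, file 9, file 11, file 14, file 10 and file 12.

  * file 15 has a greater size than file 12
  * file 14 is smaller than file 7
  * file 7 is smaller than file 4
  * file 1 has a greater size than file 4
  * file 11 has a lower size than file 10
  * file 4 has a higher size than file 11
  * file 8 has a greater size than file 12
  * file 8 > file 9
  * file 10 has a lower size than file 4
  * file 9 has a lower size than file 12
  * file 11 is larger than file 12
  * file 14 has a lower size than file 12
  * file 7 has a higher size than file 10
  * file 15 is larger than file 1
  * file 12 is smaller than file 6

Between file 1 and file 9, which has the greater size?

Link the given pairs in sequence: file 9 < file 12; file 12 < file 11; file 11 < file 10; file 10 < file 7; file 7 < file 4; file 4 < file 1.
Chaining these gives file 9 < file 12 < file 11 < file 10 < file 7 < file 4 < file 1.
So file 9 < file 1; file 1 is the larger of the two.

file 1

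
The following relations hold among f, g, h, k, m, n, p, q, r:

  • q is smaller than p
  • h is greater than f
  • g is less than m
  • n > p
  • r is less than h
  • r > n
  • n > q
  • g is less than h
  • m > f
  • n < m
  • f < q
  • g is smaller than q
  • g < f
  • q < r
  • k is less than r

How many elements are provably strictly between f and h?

4

The relations place f below h. An element lies strictly between them when it is forced above f and also forced below h.
Above f: {q, p, n, r, m}. Below h: {g, q, k, p, n, r}.
Intersection: {q, p, n, r} — 4.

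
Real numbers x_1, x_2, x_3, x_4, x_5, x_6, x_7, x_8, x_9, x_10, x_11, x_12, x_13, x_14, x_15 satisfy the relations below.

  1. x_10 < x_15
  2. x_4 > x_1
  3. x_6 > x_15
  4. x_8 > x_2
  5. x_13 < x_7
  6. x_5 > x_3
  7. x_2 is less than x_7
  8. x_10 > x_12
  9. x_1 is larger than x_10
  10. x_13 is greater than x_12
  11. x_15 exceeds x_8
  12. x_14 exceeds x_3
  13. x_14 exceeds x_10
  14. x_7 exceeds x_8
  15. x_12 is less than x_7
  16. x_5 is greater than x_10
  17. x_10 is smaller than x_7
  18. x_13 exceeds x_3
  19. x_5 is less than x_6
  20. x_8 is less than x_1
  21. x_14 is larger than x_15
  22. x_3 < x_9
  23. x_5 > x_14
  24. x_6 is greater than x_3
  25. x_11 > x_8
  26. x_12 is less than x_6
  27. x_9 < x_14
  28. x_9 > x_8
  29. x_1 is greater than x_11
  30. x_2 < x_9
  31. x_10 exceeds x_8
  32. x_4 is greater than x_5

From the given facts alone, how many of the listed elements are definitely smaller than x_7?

6

From x_7 the given relations immediately reach x_2, x_8, x_12, x_10, x_13.
From those, x_3 — 6 in total.
Nothing else is reachable below x_7; 6 in all.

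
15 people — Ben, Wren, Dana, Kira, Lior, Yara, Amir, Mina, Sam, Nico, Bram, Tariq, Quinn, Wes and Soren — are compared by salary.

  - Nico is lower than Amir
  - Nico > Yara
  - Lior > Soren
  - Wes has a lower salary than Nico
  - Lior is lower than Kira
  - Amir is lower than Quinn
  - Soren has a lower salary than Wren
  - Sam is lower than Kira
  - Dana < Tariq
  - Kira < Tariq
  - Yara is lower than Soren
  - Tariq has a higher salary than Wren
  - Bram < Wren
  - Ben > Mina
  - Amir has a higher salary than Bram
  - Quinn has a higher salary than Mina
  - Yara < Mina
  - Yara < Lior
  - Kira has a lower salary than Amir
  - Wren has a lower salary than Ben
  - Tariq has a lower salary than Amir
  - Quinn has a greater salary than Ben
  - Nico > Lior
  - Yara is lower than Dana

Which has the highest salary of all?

Quinn

Chaining downward from Quinn: directly below it, Mina, Ben, Amir; then Yara, Bram, Wren, Nico, Kira, Tariq; then Wes, Soren, Sam, Dana, Lior.
That covers every other element, and nothing is given above Quinn, so Quinn is the highest salary.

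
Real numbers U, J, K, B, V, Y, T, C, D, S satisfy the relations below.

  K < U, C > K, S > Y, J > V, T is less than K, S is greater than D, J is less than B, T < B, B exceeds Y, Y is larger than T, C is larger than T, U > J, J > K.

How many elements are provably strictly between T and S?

Chaining upward from T reaches: K, J, U, C, Y, B.
Chaining downward from S reaches: D, Y.
Strictly between T and S are those in both lists: Y — 1 element.

1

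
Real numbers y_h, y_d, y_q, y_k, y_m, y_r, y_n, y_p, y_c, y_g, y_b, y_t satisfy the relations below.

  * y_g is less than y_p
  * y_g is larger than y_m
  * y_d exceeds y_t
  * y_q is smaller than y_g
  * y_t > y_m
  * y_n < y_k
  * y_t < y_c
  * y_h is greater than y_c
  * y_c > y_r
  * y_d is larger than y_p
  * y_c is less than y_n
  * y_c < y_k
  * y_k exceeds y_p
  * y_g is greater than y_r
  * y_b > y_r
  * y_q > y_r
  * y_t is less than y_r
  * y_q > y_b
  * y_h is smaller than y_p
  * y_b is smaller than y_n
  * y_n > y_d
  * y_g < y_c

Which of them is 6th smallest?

Chaining the given pairs: y_m < y_t < y_r < y_b < y_q < y_g < y_c < y_h < y_p < y_d < y_n < y_k.
Counting 6 from the smallest end gives y_g.

y_g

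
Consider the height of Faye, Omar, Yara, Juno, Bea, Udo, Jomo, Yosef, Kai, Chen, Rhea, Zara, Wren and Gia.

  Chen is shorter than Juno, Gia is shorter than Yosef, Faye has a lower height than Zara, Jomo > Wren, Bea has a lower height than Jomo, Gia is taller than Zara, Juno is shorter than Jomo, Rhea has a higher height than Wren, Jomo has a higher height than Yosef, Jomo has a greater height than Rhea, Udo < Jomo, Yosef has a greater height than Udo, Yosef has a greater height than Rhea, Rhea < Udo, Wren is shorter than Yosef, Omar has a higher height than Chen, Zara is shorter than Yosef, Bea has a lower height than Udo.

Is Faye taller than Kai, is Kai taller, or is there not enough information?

undetermined

Following every chain through Kai: nothing is chained to Kai.
Faye is not reached, and no chain runs the other way from Faye to Kai.
So the given relations leave the order of Kai and Faye undetermined.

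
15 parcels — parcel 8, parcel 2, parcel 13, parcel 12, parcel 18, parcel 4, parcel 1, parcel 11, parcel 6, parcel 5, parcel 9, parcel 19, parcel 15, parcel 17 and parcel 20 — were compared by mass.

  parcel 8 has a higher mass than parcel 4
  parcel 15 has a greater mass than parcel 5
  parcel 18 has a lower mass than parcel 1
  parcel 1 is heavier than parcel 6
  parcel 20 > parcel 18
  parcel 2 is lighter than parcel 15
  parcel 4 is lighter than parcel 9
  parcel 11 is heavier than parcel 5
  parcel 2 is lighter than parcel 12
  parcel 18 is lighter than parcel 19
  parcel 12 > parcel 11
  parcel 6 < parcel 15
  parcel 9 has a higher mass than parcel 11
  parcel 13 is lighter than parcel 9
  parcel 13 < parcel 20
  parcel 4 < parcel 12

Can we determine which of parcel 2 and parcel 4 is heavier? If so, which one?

Following every chain through parcel 2: above parcel 2 we get parcel 12, parcel 15.
parcel 4 is not reached, and no chain runs the other way from parcel 4 to parcel 2.
So the given relations leave the order of parcel 2 and parcel 4 undetermined.

undetermined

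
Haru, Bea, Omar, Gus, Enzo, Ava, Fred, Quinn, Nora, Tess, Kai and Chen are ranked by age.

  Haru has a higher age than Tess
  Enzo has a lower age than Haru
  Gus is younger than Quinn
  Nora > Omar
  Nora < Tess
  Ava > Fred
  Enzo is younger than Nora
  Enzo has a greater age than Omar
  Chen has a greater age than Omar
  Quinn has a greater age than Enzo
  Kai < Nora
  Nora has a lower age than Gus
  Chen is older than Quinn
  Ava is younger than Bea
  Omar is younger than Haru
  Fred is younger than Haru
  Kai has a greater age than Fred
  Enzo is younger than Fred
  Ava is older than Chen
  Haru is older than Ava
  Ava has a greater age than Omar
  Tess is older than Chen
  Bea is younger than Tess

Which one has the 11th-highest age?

The consecutive relations fix a unique order: Omar < Enzo < Fred < Kai < Nora < Gus < Quinn < Chen < Ava < Bea < Tess < Haru.
Counting 11 from the largest end gives Enzo.

Enzo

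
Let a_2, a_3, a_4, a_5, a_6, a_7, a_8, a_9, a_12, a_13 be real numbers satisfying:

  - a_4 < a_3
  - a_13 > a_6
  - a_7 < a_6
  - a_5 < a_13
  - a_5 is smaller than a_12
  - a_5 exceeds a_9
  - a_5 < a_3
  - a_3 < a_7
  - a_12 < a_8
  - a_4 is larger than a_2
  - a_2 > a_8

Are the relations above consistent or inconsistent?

The single ordering a_9 < a_5 < a_12 < a_8 < a_2 < a_4 < a_3 < a_7 < a_6 < a_13 satisfies every listed relation, so no contradiction arises.

consistent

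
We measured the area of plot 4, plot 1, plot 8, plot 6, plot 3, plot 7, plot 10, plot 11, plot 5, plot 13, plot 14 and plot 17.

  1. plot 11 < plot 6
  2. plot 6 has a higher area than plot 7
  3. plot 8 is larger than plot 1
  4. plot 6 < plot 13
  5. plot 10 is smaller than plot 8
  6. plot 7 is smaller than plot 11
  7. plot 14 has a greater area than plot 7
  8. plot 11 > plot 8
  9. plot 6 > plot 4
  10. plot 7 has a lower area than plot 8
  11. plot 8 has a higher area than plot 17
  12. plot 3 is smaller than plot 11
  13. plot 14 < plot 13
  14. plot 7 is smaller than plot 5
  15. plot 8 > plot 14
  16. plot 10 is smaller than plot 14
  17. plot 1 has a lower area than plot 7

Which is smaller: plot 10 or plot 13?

plot 10

plot 10 < plot 14 < plot 8 < plot 11 < plot 6 < plot 13, by transitivity through plot 14, plot 8, plot 11, plot 6.
So plot 10 < plot 13; plot 10 is the smaller of the two.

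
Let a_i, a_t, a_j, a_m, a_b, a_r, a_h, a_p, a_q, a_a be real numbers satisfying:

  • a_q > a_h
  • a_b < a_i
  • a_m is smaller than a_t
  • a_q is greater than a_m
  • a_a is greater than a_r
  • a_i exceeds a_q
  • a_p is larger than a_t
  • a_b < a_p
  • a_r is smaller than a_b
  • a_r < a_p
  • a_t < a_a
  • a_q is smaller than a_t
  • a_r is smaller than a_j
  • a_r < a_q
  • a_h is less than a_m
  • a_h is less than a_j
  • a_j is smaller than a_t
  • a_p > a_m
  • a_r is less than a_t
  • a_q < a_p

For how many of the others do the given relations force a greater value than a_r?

7

Directly above a_r: a_j, a_q, a_t, a_a, a_b, a_p.
One step further: a_i (7 so far).
Nothing else is reachable above a_r; 7 in all.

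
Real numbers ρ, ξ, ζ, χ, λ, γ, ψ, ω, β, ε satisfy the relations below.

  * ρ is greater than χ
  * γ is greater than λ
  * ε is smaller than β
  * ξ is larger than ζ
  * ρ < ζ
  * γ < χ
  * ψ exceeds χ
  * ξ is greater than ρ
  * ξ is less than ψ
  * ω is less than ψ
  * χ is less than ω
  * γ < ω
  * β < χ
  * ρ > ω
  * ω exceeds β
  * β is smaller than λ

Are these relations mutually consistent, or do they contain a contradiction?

Every relation is compatible with ε < β < λ < γ < χ < ω < ρ < ζ < ξ < ψ; the set is consistent.

consistent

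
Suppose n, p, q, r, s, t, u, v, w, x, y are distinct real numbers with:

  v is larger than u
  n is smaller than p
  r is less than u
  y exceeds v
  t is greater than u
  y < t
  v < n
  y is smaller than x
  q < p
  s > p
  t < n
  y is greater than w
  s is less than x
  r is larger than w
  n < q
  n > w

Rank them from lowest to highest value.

w < r < u < v < y < t < n < q < p < s < x

Nothing is placed below w, so it is least; from there w < r; r < u; u < v; v < y; y < t; t < n; n < q; q < p; p < s; s < x, each given directly.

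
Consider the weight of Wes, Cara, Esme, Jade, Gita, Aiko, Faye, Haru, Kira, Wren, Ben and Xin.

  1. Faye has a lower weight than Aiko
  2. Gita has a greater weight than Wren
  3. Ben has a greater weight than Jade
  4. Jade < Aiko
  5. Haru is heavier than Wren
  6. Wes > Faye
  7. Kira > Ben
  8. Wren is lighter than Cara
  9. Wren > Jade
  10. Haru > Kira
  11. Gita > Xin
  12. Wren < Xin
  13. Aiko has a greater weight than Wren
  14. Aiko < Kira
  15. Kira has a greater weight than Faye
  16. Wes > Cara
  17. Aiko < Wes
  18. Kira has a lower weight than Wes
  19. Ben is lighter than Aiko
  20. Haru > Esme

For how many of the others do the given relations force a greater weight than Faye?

4

Directly above Faye: Aiko, Kira, Wes.
One step further: Haru (4 so far).
Nothing else is reachable above Faye; 4 in all.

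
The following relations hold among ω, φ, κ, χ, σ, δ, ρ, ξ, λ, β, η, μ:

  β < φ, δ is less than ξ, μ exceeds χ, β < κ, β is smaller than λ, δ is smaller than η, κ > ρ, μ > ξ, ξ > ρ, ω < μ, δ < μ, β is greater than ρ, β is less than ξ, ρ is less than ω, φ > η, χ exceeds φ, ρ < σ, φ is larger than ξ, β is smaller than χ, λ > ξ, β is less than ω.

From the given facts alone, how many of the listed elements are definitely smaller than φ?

5

From φ the given relations immediately reach β, η, ξ.
From those, ρ, δ — 5 in total.
Nothing else is reachable below φ; 5 in all.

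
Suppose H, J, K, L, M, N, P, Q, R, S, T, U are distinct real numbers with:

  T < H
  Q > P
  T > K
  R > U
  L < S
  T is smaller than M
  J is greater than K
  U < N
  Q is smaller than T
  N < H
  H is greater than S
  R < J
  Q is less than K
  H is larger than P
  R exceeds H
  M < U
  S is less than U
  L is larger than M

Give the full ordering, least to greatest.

Nothing is placed below P, so it is least; from there P < Q; Q < K; K < T; T < M; M < L; L < S; S < U; U < N; N < H; H < R; R < J, each given directly.

P < Q < K < T < M < L < S < U < N < H < R < J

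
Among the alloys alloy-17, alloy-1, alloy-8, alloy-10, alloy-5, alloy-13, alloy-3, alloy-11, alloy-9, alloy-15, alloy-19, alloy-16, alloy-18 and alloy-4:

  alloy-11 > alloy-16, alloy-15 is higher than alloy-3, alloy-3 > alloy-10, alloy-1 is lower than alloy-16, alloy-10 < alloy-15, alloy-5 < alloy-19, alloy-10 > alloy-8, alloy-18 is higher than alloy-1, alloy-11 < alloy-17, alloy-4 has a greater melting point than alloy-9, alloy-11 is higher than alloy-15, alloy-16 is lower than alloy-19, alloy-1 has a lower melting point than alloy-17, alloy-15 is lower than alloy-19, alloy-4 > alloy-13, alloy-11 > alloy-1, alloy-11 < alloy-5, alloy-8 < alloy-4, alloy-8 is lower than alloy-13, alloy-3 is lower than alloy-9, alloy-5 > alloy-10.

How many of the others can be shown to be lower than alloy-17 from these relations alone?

7

Directly below alloy-17: alloy-1, alloy-11.
One step further: alloy-16, alloy-15 (4 so far).
One step further: alloy-10, alloy-3 (6 so far).
One step further: alloy-8 (7 so far).
Nothing else is reachable below alloy-17; 7 in all.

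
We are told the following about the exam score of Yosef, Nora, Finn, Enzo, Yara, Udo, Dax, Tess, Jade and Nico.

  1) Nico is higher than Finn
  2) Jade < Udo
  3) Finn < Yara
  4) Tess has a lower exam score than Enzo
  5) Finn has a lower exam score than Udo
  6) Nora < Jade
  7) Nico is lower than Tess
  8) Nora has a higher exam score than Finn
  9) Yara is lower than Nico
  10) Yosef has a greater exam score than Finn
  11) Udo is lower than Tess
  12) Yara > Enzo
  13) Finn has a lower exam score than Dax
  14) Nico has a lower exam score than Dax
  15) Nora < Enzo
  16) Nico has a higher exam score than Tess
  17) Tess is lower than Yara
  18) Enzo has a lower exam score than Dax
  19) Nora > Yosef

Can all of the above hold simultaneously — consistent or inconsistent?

inconsistent

We have Nico < Tess stated directly, yet also Tess < Enzo < Yara < Nico by chaining the others — so Tess < Nico. Contradiction.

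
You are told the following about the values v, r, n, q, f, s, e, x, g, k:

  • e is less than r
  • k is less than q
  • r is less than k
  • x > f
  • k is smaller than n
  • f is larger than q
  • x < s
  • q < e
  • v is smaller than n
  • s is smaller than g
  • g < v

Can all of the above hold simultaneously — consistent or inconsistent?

We have q < e stated directly, yet also e < r < k < q by chaining the others — so e < q. Contradiction.

inconsistent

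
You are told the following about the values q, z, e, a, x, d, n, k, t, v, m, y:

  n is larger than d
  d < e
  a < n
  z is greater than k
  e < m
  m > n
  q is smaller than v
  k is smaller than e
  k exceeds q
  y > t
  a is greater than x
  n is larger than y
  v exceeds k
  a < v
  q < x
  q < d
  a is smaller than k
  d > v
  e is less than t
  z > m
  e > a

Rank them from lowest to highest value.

Nothing is placed below q, so it is least; from there q < x; x < a; a < k; k < v; v < d; d < e; e < t; t < y; y < n; n < m; m < z, each given directly.

q < x < a < k < v < d < e < t < y < n < m < z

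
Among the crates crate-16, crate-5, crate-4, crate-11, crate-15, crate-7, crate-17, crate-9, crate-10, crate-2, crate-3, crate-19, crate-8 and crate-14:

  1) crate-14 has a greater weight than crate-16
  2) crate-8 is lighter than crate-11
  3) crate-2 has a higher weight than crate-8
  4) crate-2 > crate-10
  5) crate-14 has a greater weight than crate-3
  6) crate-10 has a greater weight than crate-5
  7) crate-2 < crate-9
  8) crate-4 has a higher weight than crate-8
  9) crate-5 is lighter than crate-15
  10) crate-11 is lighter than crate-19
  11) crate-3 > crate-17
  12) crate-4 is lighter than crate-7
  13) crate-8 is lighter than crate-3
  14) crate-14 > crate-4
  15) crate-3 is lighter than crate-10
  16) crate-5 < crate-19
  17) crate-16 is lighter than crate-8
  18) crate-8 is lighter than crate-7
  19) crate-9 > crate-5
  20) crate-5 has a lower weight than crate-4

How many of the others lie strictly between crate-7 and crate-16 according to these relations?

2

The relations place crate-16 below crate-7. An element lies strictly between them when it is forced above crate-16 and also forced below crate-7.
Above crate-16: {crate-8, crate-3, crate-4, crate-11, crate-14, crate-10, crate-2, crate-19, crate-9}. Below crate-7: {crate-5, crate-8, crate-4}.
Intersection: {crate-8, crate-4} — 2.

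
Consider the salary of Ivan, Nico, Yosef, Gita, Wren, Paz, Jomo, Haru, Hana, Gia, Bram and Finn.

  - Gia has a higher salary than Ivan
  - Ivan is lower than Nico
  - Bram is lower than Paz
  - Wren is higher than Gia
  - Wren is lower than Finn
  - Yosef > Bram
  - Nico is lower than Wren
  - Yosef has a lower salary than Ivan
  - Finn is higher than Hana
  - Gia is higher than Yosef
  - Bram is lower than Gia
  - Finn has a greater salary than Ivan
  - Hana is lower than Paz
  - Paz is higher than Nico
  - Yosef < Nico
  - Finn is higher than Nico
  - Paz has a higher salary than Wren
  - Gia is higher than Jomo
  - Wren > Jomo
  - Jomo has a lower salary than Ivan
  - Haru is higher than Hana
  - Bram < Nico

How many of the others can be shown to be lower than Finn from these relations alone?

8

Directly below Finn: Hana, Ivan, Nico, Wren.
One step further: Jomo, Bram, Yosef, Gia (8 so far).
Nothing else is reachable below Finn; 8 in all.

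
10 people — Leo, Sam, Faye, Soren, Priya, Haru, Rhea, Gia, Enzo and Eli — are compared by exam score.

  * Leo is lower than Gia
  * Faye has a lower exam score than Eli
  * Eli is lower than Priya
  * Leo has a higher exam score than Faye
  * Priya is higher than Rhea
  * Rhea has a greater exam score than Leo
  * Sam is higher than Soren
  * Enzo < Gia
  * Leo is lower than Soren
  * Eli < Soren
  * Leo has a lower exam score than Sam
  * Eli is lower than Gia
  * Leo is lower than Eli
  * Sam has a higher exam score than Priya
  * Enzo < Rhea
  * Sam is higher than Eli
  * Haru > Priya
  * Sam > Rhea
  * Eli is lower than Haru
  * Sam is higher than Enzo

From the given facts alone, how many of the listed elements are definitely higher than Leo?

Directly above Leo: Rhea, Eli, Soren, Sam, Gia.
One step further: Priya, Haru (7 so far).
Nothing else is reachable above Leo; 7 in all.

7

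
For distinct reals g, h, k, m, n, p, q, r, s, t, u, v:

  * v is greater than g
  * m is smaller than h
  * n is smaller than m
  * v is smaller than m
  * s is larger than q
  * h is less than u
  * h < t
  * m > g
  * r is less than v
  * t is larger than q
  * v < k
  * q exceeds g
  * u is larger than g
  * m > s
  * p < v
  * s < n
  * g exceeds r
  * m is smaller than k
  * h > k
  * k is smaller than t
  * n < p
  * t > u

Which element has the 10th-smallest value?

h

The consecutive relations fix a unique order: r < g < q < s < n < p < v < m < k < h < u < t.
The 10th smallest is h.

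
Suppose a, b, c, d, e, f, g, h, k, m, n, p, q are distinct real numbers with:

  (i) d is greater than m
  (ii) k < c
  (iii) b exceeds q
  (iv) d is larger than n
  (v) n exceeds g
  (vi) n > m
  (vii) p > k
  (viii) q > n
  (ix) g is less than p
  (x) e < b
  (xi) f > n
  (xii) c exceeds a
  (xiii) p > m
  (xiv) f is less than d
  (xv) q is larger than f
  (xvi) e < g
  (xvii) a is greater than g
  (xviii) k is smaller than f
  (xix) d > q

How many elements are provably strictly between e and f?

2

The relations place e below f. An element lies strictly between them when it is forced above e and also forced below f.
Above e: {g, n, q, p, b, a, c, d}. Below f: {m, g, k, n}.
Intersection: {g, n} — 2.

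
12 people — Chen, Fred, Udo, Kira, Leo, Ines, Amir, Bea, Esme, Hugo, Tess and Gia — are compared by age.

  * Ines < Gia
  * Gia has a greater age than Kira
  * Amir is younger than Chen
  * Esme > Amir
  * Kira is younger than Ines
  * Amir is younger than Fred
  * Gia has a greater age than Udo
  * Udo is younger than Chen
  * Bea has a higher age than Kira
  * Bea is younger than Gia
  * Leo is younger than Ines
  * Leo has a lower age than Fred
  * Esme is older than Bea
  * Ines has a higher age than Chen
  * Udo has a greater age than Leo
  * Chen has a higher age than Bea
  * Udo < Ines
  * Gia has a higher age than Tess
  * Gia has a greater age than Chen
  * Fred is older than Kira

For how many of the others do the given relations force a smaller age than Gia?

8

From Gia the given relations immediately reach Kira, Bea, Udo, Tess, Chen, Ines.
From those, Leo, Amir — 8 in total.
No other element is forced below Gia by the given relations, so the count is 8.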